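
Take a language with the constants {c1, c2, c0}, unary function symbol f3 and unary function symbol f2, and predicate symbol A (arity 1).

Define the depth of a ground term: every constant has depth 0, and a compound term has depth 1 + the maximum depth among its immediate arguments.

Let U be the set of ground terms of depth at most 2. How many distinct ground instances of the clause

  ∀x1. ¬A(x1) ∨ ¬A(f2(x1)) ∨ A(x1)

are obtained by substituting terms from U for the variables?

Ground terms of depth ≤ 2:
  Write N_k for the number of ground terms of depth ≤ k. A term of depth ≤ k is either a constant or a function symbol applied to arguments of depth ≤ k−1, so N_k = 3 + N_{k-1} + N_{k-1}.
  N_0 = 3
  N_1 = 3 + 3 + 3 = 9
  N_2 = 3 + 9 + 9 = 21
So there are 21 ground terms available for substitution.
The variable x1 ranges independently over the available ground terms, and distinct assignments produce distinct instances.
Number of ground instances = 21.

21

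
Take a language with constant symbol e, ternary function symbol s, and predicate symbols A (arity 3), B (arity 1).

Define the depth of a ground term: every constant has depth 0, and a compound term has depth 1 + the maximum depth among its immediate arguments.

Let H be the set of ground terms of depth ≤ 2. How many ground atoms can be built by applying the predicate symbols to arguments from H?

738

First count ground terms of depth ≤ 2.
Count level by level. With function symbols s/3, the terms of depth ≤ k are the 1 constant together with each function applied to depth-≤(k−1) tuples, so N_k = 1 + N_{k-1}^3.
N_0 = 1
N_1 = 1 + 1^3 = 2
N_2 = 1 + 2^3 = 9
So |H| = 9.
For each predicate symbol, the number of ground atoms is |H| raised to its arity; summing:
  A: 9^3 = 729;  B: 9
Total ground atoms: 729 + 9 = 738.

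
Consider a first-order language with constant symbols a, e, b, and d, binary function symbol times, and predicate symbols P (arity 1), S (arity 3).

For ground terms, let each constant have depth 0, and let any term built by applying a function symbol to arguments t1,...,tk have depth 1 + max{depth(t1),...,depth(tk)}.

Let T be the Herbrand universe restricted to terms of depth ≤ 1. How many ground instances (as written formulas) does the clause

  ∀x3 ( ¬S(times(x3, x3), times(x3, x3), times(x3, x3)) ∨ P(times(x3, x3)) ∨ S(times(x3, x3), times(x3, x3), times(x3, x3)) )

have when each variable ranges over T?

Ground terms of depth ≤ 1:
  Count level by level. With function symbols times/2, the terms of depth ≤ k are the 4 constants together with each function applied to depth-≤(k−1) tuples, so N_k = 4 + N_{k-1}^2.
  N_0 = 4
  N_1 = 4 + 4^2 = 20
So there are 20 ground terms available for substitution.
The body mentions the single quantified variable x3; since ground terms form a free algebra, no two substitutions collapse to the same formula.
Number of ground instances = 20.

20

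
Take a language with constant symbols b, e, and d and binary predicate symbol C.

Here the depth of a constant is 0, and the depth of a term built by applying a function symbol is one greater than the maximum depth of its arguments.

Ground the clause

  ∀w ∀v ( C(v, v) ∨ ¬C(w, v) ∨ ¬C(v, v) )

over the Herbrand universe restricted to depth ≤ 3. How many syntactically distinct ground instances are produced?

9

Ground terms of depth ≤ 3:
  With no function symbols every ground term is a constant, so there are exactly 3 ground terms at every depth bound.
  N_0 = 3
  N_1 = 3
  N_2 = 3
  N_3 = 3
  Explicitly: b, e, d.
So there are 3 ground terms available for substitution.
Each of w, v ranges independently over the available ground terms, and distinct assignments produce distinct instances.
Number of ground instances = 3^2 = 9.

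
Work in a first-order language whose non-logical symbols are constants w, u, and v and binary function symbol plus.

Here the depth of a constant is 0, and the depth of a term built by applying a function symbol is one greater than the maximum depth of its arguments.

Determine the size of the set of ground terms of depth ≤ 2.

Let N_k count ground terms of depth at most k. Each non-constant term of depth ≤ k is some function symbol applied to depth-≤(k−1) arguments, giving N_k = 3 + N_{k-1}^2.
N_0 = 3
N_1 = 3 + 3^2 = 12
N_2 = 3 + 12^2 = 147

147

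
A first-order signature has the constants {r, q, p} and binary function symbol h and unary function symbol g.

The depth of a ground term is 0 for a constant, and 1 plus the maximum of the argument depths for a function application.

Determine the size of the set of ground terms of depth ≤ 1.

If N_k denotes the number of depth-≤k ground terms, the 3 constants give N_0 = 3, and each function symbol of arity r contributes N_{k-1}^r new terms at level k: N_k = 3 + N_{k-1}^2 + N_{k-1}.
N_0 = 3
N_1 = 3 + 3^2 + 3 = 15

15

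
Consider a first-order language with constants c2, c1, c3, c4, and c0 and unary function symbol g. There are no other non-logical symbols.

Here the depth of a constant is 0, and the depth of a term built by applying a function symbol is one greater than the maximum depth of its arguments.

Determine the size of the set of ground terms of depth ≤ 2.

Write N_k for the number of ground terms of depth ≤ k. A term of depth ≤ k is either a constant or a function symbol applied to arguments of depth ≤ k−1, so N_k = 5 + N_{k-1}.
N_0 = 5
N_1 = 5 + 5 = 10
N_2 = 5 + 10 = 15

15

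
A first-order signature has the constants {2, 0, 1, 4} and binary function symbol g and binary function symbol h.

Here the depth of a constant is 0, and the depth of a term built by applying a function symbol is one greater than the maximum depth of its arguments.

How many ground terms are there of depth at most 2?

Write N_k for the number of ground terms of depth ≤ k. A term of depth ≤ k is either a constant or a function symbol applied to arguments of depth ≤ k−1, so N_k = 4 + N_{k-1}^2 + N_{k-1}^2.
N_0 = 4
N_1 = 4 + 4^2 + 4^2 = 36
N_2 = 4 + 36^2 + 36^2 = 2596

2596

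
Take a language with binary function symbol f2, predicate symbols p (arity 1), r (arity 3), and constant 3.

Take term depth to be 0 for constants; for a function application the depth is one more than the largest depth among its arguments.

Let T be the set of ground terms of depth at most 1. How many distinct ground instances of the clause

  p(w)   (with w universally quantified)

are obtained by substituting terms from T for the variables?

2

Ground terms of depth ≤ 1:
  Write N_k for the number of ground terms of depth ≤ k. A term of depth ≤ k is either a constant or a function symbol applied to arguments of depth ≤ k−1, so N_k = 1 + N_{k-1}^2.
  N_0 = 1
  N_1 = 1 + 1^2 = 2
  Explicitly: 3, f2(3, 3).
So there are 2 ground terms available for substitution.
The clause has 1 distinct variable (w), which appears in the body. In the free term algebra distinct substitutions yield syntactically distinct ground instances.
Number of ground instances = 2.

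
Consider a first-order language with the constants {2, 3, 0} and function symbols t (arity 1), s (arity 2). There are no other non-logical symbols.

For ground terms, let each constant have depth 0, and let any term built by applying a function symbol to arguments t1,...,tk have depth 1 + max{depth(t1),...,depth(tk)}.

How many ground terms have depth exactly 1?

12

Let N_k = |{terms of depth ≤ k}|. Then N_0 = 3 and N_k = 3 + N_{k-1} + N_{k-1}^2 for k ≥ 1 (one summand per function symbol, arity giving the exponent).
N_0 = 3
N_1 = 3 + 3 + 3^2 = 15
Terms of depth exactly 1: N_1 − N_0 = 15 − 3 = 12.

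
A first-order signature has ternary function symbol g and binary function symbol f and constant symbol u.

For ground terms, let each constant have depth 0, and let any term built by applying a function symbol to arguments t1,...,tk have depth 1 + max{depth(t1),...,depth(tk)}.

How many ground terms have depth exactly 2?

Let N_k = |{terms of depth ≤ k}|. Then N_0 = 1 and N_k = 1 + N_{k-1}^3 + N_{k-1}^2 for k ≥ 1 (one summand per function symbol, arity giving the exponent).
N_0 = 1
N_1 = 1 + 1^3 + 1^2 = 3
N_2 = 1 + 3^3 + 3^2 = 37
Terms of depth exactly 2: N_2 − N_1 = 37 − 3 = 34.

34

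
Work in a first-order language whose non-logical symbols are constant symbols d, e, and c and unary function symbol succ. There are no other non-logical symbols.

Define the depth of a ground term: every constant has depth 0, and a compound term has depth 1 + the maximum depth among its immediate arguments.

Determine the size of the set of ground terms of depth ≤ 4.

Let N_k = |{terms of depth ≤ k}|. Then N_0 = 3 and N_k = 3 + N_{k-1} for k ≥ 1 (one summand per function symbol, arity giving the exponent).
N_0 = 3
N_1 = 3 + 3 = 6
N_2 = 3 + 6 = 9
N_3 = 3 + 9 = 12
N_4 = 3 + 12 = 15

15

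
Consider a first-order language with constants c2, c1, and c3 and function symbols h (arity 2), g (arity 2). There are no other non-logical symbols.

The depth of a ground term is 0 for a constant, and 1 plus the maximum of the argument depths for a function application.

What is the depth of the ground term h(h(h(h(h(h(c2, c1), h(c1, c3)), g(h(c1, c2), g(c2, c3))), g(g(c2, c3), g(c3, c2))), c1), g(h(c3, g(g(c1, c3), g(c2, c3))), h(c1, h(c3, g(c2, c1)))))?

depth(h(c2, c1)) = 1 + max(0, 0) = 1
depth(h(c1, c3)) = 1 + max(0, 0) = 1
depth(h(h(c2, c1), h(c1, c3))) = 1 + max(1, 1) = 2
depth(h(c1, c2)) = 1 + max(0, 0) = 1
depth(g(c2, c3)) = 1 + max(0, 0) = 1
depth(g(h(c1, c2), g(c2, c3))) = 1 + max(1, 1) = 2
depth(h(h(h(c2, c1), h(c1, c3)), g(h(c1, c2), g(c2, c3)))) = 1 + max(2, 2) = 3
depth(g(c3, c2)) = 1 + max(0, 0) = 1
depth(g(g(c2, c3), g(c3, c2))) = 1 + max(1, 1) = 2
depth(h(h(h(h(c2, c1), h(c1, c3)), g(h(c1, c2), g(c2, c3))), g(g(c2, c3), g(c3, c2)))) = 1 + max(3, 2) = 4
depth(h(h(h(h(h(c2, c1), h(c1, c3)), g(h(c1, c2), g(c2, c3))), g(g(c2, c3), g(c3, c2))), c1)) = 1 + max(4, 0) = 5
depth(g(c1, c3)) = 1 + max(0, 0) = 1
depth(g(g(c1, c3), g(c2, c3))) = 1 + max(1, 1) = 2
depth(h(c3, g(g(c1, c3), g(c2, c3)))) = 1 + max(0, 2) = 3
depth(g(c2, c1)) = 1 + max(0, 0) = 1
depth(h(c3, g(c2, c1))) = 1 + max(0, 1) = 2
depth(h(c1, h(c3, g(c2, c1)))) = 1 + max(0, 2) = 3
depth(g(h(c3, g(g(c1, c3), g(c2, c3))), h(c1, h(c3, g(c2, c1))))) = 1 + max(3, 3) = 4
depth(h(h(h(h(h(h(c2, c1), h(c1, c3)), g(h(c1, c2), g(c2, c3))), g(g(c2, c3), g(c3, c2))), c1), g(h(c3, g(g(c1, c3), g(c2, c3))), h(c1, h(c3, g(c2, c1)))))) = 1 + max(5, 4) = 6

6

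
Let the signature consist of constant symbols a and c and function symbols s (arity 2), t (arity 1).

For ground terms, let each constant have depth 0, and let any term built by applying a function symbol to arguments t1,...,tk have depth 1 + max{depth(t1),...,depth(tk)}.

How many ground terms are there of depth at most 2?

74

If N_k denotes the number of depth-≤k ground terms, the 2 constants give N_0 = 2, and each function symbol of arity r contributes N_{k-1}^r new terms at level k: N_k = 2 + N_{k-1}^2 + N_{k-1}.
N_0 = 2
N_1 = 2 + 2^2 + 2 = 8
N_2 = 2 + 8^2 + 8 = 74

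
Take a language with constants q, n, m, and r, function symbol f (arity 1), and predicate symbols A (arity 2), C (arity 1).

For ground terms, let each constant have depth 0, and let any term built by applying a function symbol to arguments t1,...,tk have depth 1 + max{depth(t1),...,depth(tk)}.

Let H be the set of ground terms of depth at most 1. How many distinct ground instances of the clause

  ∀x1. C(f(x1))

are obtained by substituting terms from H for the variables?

Ground terms of depth ≤ 1:
  Write N_k for the number of ground terms of depth ≤ k. A term of depth ≤ k is either a constant or a function symbol applied to arguments of depth ≤ k−1, so N_k = 4 + N_{k-1}.
  N_0 = 4
  N_1 = 4 + 4 = 8
  Explicitly: q, n, m, r, f(q), f(n), f(m), f(r).
So there are 8 ground terms available for substitution.
There is 1 variable to instantiate (x1),  occurring in at least one literal, so different choices give different ground instances.
Number of ground instances = 8.

8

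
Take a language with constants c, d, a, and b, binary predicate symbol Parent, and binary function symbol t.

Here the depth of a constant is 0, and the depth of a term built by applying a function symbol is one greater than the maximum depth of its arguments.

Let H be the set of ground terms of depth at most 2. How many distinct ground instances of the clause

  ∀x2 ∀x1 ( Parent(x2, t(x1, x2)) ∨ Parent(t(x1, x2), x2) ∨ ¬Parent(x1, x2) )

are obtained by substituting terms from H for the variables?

163216

Ground terms of depth ≤ 2:
  Write N_k for the number of ground terms of depth ≤ k. A term of depth ≤ k is either a constant or a function symbol applied to arguments of depth ≤ k−1, so N_k = 4 + N_{k-1}^2.
  N_0 = 4
  N_1 = 4 + 4^2 = 20
  N_2 = 4 + 20^2 = 404
So there are 404 ground terms available for substitution.
Each of x2, x1 ranges independently over the available ground terms, and distinct assignments produce distinct instances.
Number of ground instances = 404^2 = 163216.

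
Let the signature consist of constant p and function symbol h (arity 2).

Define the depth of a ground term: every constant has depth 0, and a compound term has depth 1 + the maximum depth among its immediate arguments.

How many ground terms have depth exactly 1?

Write N_k for the number of ground terms of depth ≤ k. A term of depth ≤ k is either a constant or a function symbol applied to arguments of depth ≤ k−1, so N_k = 1 + N_{k-1}^2.
N_0 = 1
N_1 = 1 + 1^2 = 2
Terms of depth exactly 1: N_1 − N_0 = 2 − 1 = 1.

1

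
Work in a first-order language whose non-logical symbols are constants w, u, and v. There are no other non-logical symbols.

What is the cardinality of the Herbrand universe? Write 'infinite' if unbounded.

There are no function symbols, so every ground term is one of the 3 constants.
The Herbrand universe is {w, u, v}, which is finite with 3 elements.

3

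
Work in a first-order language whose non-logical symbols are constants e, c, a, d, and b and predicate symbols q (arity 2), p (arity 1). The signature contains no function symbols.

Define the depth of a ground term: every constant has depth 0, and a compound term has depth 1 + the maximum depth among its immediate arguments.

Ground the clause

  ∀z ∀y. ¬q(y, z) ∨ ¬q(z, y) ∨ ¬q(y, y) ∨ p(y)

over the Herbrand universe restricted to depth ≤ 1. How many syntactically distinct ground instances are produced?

Ground terms of depth ≤ 1:
  With no function symbols every ground term is a constant, so there are exactly 5 ground terms at every depth bound.
  N_0 = 5
  N_1 = 5
  Explicitly: e, c, a, d, b.
So there are 5 ground terms available for substitution.
Each of z, y ranges independently over the available ground terms, and distinct assignments produce distinct instances.
Number of ground instances = 5^2 = 25.

25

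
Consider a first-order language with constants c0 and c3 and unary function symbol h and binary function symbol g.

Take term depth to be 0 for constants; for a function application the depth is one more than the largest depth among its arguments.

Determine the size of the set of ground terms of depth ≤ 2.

74

Write N_k for the number of ground terms of depth ≤ k. A term of depth ≤ k is either a constant or a function symbol applied to arguments of depth ≤ k−1, so N_k = 2 + N_{k-1} + N_{k-1}^2.
N_0 = 2
N_1 = 2 + 2 + 2^2 = 8
N_2 = 2 + 8 + 8^2 = 74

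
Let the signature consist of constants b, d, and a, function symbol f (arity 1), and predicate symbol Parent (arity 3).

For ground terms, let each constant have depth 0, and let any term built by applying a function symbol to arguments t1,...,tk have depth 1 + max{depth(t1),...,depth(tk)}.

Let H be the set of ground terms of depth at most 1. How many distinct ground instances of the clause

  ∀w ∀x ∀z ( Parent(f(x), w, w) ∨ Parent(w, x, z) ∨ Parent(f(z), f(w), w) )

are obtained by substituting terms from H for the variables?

216

Ground terms of depth ≤ 1:
  Count level by level. With function symbols f/1, the terms of depth ≤ k are the 3 constants together with each function applied to depth-≤(k−1) tuples, so N_k = 3 + N_{k-1}.
  N_0 = 3
  N_1 = 3 + 3 = 6
  Explicitly: b, d, a, f(b), f(d), f(a).
So there are 6 ground terms available for substitution.
The body mentions every one of the 3 quantified variables; since ground terms form a free algebra, no two substitutions collapse to the same formula.
Number of ground instances = 6^3 = 216.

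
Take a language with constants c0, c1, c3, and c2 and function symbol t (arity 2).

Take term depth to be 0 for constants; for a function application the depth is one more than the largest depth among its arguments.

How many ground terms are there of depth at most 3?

163220

Let N_k count ground terms of depth at most k. Each non-constant term of depth ≤ k is some function symbol applied to depth-≤(k−1) arguments, giving N_k = 4 + N_{k-1}^2.
N_0 = 4
N_1 = 4 + 4^2 = 20
N_2 = 4 + 20^2 = 404
N_3 = 4 + 404^2 = 163220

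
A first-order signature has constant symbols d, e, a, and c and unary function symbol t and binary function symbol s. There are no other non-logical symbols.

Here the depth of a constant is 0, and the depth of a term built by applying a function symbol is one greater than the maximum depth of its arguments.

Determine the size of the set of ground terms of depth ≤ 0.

Let N_k count ground terms of depth at most k. Each non-constant term of depth ≤ k is some function symbol applied to depth-≤(k−1) arguments, giving N_k = 4 + N_{k-1} + N_{k-1}^2.
N_0 = 4

4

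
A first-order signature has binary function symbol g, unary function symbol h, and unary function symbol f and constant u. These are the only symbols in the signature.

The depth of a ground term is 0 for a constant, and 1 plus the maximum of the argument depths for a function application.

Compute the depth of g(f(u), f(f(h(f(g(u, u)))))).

6

depth(f(u)) = 1 + depth(u) = 1 + 0 = 1
depth(g(u, u)) = 1 + max(0, 0) = 1
depth(f(g(u, u))) = 1 + depth(g(u, u)) = 1 + 1 = 2
depth(h(f(g(u, u)))) = 1 + depth(f(g(u, u))) = 1 + 2 = 3
depth(f(h(f(g(u, u))))) = 1 + depth(h(f(g(u, u)))) = 1 + 3 = 4
depth(f(f(h(f(g(u, u)))))) = 1 + depth(f(h(f(g(u, u))))) = 1 + 4 = 5
depth(g(f(u), f(f(h(f(g(u, u))))))) = 1 + max(1, 5) = 6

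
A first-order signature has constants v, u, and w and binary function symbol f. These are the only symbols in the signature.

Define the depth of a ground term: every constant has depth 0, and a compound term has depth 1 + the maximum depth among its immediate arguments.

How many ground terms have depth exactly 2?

Let N_k count ground terms of depth at most k. Each non-constant term of depth ≤ k is some function symbol applied to depth-≤(k−1) arguments, giving N_k = 3 + N_{k-1}^2.
N_0 = 3
N_1 = 3 + 3^2 = 12
N_2 = 3 + 12^2 = 147
Terms of depth exactly 2: N_2 − N_1 = 147 − 12 = 135.

135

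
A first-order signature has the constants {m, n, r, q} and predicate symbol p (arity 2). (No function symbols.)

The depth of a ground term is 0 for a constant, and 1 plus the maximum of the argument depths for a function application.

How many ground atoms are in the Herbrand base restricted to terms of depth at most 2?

First count ground terms of depth ≤ 2.
With no function symbols every ground term is a constant, so there are exactly 4 ground terms at every depth bound.
N_0 = 4
N_1 = 4
N_2 = 4
So |H| = 4.
Ground atoms are formed by filling each argument slot of a predicate with a term from H, so an r-ary predicate gives |H|^r atoms:
  p: 4^2 = 16
Total ground atoms: 16.

16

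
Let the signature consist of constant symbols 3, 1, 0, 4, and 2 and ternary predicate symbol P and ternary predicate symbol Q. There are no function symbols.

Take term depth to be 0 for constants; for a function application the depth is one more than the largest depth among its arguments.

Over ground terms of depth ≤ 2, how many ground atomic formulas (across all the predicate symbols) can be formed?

First count ground terms of depth ≤ 2.
With no function symbols every ground term is a constant, so there are exactly 5 ground terms at every depth bound.
N_0 = 5
N_1 = 5
N_2 = 5
So |H| = 5.
For each predicate symbol, the number of ground atoms is |H| raised to its arity; summing:
  P: 5^3 = 125;  Q: 5^3 = 125
Total ground atoms: 125 + 125 = 250.

250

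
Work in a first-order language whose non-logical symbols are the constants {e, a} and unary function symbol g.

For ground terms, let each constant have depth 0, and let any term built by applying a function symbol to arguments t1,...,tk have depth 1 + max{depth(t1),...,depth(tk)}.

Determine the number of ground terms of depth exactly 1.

2

Write N_k for the number of ground terms of depth ≤ k. A term of depth ≤ k is either a constant or a function symbol applied to arguments of depth ≤ k−1, so N_k = 2 + N_{k-1}.
N_0 = 2
N_1 = 2 + 2 = 4
Terms of depth exactly 1: N_1 − N_0 = 4 − 2 = 2.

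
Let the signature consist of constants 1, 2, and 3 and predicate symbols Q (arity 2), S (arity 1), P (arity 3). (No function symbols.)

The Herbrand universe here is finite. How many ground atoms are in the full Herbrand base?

With no function symbols, the Herbrand universe is just the 3 constants.
Ground atoms per predicate: Q: 3^2 = 9, S: 3, P: 3^3 = 27.
Herbrand base size = 9 + 3 + 27 = 39.

39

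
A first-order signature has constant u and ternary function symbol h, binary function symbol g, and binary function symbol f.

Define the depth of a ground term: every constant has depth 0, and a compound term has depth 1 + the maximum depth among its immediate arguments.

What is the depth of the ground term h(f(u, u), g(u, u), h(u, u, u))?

2

depth(f(u, u)) = 1 + max(0, 0) = 1
depth(g(u, u)) = 1 + max(0, 0) = 1
depth(h(u, u, u)) = 1 + max(0, 0, 0) = 1
depth(h(f(u, u), g(u, u), h(u, u, u))) = 1 + max(1, 1, 1) = 2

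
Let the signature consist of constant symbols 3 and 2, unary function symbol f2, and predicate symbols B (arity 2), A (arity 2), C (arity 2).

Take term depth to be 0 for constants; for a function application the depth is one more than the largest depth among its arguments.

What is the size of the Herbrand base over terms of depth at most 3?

First count ground terms of depth ≤ 3.
Let N_k count ground terms of depth at most k. Each non-constant term of depth ≤ k is some function symbol applied to depth-≤(k−1) arguments, giving N_k = 2 + N_{k-1}.
N_0 = 2
N_1 = 2 + 2 = 4
N_2 = 2 + 4 = 6
N_3 = 2 + 6 = 8
So |H| = 8.
Ground atoms are formed by filling each argument slot of a predicate with a term from H, so an r-ary predicate gives |H|^r atoms:
  B: 8^2 = 64;  A: 8^2 = 64;  C: 8^2 = 64
Total ground atoms: 64 + 64 + 64 = 192.

192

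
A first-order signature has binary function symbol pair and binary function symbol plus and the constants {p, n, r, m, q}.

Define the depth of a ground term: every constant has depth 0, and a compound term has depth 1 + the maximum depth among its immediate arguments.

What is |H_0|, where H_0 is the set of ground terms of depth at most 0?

5

Let N_k count ground terms of depth at most k. Each non-constant term of depth ≤ k is some function symbol applied to depth-≤(k−1) arguments, giving N_k = 5 + N_{k-1}^2 + N_{k-1}^2.
N_0 = 5
Explicitly: p, n, r, m, q.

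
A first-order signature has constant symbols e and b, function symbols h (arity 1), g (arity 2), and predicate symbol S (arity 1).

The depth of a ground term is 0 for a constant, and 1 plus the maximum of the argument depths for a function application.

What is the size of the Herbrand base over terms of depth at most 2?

74

First count ground terms of depth ≤ 2.
Let N_k count ground terms of depth at most k. Each non-constant term of depth ≤ k is some function symbol applied to depth-≤(k−1) arguments, giving N_k = 2 + N_{k-1} + N_{k-1}^2.
N_0 = 2
N_1 = 2 + 2 + 2^2 = 8
N_2 = 2 + 8 + 8^2 = 74
So |H| = 74.
For each predicate symbol, the number of ground atoms is |H| raised to its arity; summing:
  S: 74
Total ground atoms: 74.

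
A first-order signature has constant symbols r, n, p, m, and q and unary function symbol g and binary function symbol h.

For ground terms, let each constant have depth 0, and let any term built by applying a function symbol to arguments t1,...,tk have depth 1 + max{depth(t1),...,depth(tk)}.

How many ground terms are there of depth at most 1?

Let N_k = |{terms of depth ≤ k}|. Then N_0 = 5 and N_k = 5 + N_{k-1} + N_{k-1}^2 for k ≥ 1 (one summand per function symbol, arity giving the exponent).
N_0 = 5
N_1 = 5 + 5 + 5^2 = 35

35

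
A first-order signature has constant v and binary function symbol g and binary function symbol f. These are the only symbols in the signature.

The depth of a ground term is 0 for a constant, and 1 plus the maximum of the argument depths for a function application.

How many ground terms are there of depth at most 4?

1045459

Write N_k for the number of ground terms of depth ≤ k. A term of depth ≤ k is either a constant or a function symbol applied to arguments of depth ≤ k−1, so N_k = 1 + N_{k-1}^2 + N_{k-1}^2.
N_0 = 1
N_1 = 1 + 1^2 + 1^2 = 3
N_2 = 1 + 3^2 + 3^2 = 19
N_3 = 1 + 19^2 + 19^2 = 723
N_4 = 1 + 723^2 + 723^2 = 1045459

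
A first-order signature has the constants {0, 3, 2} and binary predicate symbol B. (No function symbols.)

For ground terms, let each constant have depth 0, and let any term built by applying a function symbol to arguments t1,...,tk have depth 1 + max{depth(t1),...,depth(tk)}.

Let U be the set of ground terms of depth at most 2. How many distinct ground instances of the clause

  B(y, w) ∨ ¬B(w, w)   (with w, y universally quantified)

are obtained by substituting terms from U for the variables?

Ground terms of depth ≤ 2:
  With no function symbols every ground term is a constant, so there are exactly 3 ground terms at every depth bound.
  N_0 = 3
  N_1 = 3
  N_2 = 3
So there are 3 ground terms available for substitution.
The body mentions every one of the 2 quantified variables; since ground terms form a free algebra, no two substitutions collapse to the same formula.
Number of ground instances = 3^2 = 9.

9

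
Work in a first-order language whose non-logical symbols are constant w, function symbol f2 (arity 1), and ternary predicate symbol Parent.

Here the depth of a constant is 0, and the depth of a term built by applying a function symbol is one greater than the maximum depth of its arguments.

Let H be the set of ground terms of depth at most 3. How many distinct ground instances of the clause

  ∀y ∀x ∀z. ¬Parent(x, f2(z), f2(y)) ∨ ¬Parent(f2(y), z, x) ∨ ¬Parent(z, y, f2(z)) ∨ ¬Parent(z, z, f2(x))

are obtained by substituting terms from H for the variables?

Ground terms of depth ≤ 3:
  If N_k denotes the number of depth-≤k ground terms, the 1 constant gives N_0 = 1, and each function symbol of arity r contributes N_{k-1}^r new terms at level k: N_k = 1 + N_{k-1}.
  N_0 = 1
  N_1 = 1 + 1 = 2
  N_2 = 1 + 2 = 3
  N_3 = 1 + 3 = 4
  Explicitly: w, f2(w), f2(f2(w)), f2(f2(f2(w))).
So there are 4 ground terms available for substitution.
The body mentions every one of the 3 quantified variables; since ground terms form a free algebra, no two substitutions collapse to the same formula.
Number of ground instances = 4^3 = 64.

64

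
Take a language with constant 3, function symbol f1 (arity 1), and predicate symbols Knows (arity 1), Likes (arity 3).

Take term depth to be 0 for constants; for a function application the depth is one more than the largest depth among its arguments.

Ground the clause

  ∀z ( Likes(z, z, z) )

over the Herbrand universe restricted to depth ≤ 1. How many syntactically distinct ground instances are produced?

Ground terms of depth ≤ 1:
  Let N_k = |{terms of depth ≤ k}|. Then N_0 = 1 and N_k = 1 + N_{k-1} for k ≥ 1 (one summand per function symbol, arity giving the exponent).
  N_0 = 1
  N_1 = 1 + 1 = 2
  Explicitly: 3, f1(3).
So there are 2 ground terms available for substitution.
The clause has 1 distinct variable (z), which appears in the body. In the free term algebra distinct substitutions yield syntactically distinct ground instances.
Number of ground instances = 2.

2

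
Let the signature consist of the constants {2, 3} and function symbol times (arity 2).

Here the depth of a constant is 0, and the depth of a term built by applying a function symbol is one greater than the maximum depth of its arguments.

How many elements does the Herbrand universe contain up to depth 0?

2

Count level by level. With function symbols times/2, the terms of depth ≤ k are the 2 constants together with each function applied to depth-≤(k−1) tuples, so N_k = 2 + N_{k-1}^2.
N_0 = 2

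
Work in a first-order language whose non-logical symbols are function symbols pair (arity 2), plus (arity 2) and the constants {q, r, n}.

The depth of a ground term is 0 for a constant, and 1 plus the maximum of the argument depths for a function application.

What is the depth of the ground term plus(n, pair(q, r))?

2

depth(pair(q, r)) = 1 + max(0, 0) = 1
depth(plus(n, pair(q, r))) = 1 + max(0, 1) = 2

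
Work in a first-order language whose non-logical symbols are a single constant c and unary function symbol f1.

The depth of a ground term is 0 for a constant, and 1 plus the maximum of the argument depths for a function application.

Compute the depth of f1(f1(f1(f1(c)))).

depth(f1(c)) = 1 + depth(c) = 1 + 0 = 1
depth(f1(f1(c))) = 1 + depth(f1(c)) = 1 + 1 = 2
depth(f1(f1(f1(c)))) = 1 + depth(f1(f1(c))) = 1 + 2 = 3
depth(f1(f1(f1(f1(c))))) = 1 + depth(f1(f1(f1(c)))) = 1 + 3 = 4

4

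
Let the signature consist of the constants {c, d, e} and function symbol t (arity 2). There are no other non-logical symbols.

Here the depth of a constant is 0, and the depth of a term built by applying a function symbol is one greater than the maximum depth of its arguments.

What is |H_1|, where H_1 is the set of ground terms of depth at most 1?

Let N_k = |{terms of depth ≤ k}|. Then N_0 = 3 and N_k = 3 + N_{k-1}^2 for k ≥ 1 (one summand per function symbol, arity giving the exponent).
N_0 = 3
N_1 = 3 + 3^2 = 12

12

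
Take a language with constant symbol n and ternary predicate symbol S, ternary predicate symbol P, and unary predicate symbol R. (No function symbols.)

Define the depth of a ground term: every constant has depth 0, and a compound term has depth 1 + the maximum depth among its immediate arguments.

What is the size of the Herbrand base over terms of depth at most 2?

First count ground terms of depth ≤ 2.
With no function symbols every ground term is a constant, so there is exactly 1 ground term at every depth bound.
N_0 = 1
N_1 = 1
N_2 = 1
So |H| = 1.
For each predicate symbol, the number of ground atoms is |H| raised to its arity; summing:
  S: 1^3 = 1;  P: 1^3 = 1;  R: 1
Total ground atoms: 1 + 1 + 1 = 3.

3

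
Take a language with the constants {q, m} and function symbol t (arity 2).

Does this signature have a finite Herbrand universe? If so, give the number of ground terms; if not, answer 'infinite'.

infinite

The signature has at least one function symbol (t, arity 2) and at least one constant (q).
Iterating t gives infinitely many distinct ground terms: q, t(q, q), t(t(q, q), t(q, q)), ...
So the Herbrand universe is infinite.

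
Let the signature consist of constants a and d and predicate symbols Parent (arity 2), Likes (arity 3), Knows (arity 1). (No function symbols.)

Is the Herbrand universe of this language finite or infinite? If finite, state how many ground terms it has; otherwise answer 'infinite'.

There are no function symbols, so every ground term is one of the 2 constants.
The Herbrand universe is {a, d}, which is finite with 2 elements.

2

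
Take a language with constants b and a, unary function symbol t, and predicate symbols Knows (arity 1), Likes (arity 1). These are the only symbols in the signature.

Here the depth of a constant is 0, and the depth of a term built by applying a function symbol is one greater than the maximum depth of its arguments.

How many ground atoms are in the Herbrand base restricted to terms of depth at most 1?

First count ground terms of depth ≤ 1.
Write N_k for the number of ground terms of depth ≤ k. A term of depth ≤ k is either a constant or a function symbol applied to arguments of depth ≤ k−1, so N_k = 2 + N_{k-1}.
N_0 = 2
N_1 = 2 + 2 = 4
Explicitly: b, a, t(b), t(a).
So |H| = 4.
Each predicate of arity r yields |H|^r ground atoms (one per choice of an r-tuple from H):
  Knows: 4;  Likes: 4
Total ground atoms: 4 + 4 = 8.

8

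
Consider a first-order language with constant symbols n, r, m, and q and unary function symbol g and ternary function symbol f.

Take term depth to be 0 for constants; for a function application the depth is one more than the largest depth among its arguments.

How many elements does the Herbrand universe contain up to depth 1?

Count level by level. With function symbols g/1, f/3, the terms of depth ≤ k are the 4 constants together with each function applied to depth-≤(k−1) tuples, so N_k = 4 + N_{k-1} + N_{k-1}^3.
N_0 = 4
N_1 = 4 + 4 + 4^3 = 72

72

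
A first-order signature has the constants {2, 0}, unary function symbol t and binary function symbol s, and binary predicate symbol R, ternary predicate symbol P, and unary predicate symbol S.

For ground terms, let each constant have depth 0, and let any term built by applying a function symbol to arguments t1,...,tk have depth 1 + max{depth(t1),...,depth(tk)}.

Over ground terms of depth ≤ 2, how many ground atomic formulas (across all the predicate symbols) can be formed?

410774

First count ground terms of depth ≤ 2.
Write N_k for the number of ground terms of depth ≤ k. A term of depth ≤ k is either a constant or a function symbol applied to arguments of depth ≤ k−1, so N_k = 2 + N_{k-1} + N_{k-1}^2.
N_0 = 2
N_1 = 2 + 2 + 2^2 = 8
N_2 = 2 + 8 + 8^2 = 74
So |H| = 74.
A ground atom is a predicate applied to a tuple of terms from H, so the count is the sum over predicates of |H|^arity:
  R: 74^2 = 5476;  P: 74^3 = 405224;  S: 74
Total ground atoms: 5476 + 405224 + 74 = 410774.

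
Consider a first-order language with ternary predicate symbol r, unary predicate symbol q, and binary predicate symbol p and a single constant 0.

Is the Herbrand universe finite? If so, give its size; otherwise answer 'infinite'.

There are no function symbols, so the only ground term is the single constant.
The Herbrand universe is {0}, finite with 1 element.

1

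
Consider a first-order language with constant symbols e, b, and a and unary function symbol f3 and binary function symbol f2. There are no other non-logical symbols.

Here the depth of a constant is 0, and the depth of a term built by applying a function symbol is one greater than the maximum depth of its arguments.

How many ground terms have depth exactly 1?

12

Count level by level. With function symbols f3/1, f2/2, the terms of depth ≤ k are the 3 constants together with each function applied to depth-≤(k−1) tuples, so N_k = 3 + N_{k-1} + N_{k-1}^2.
N_0 = 3
N_1 = 3 + 3 + 3^2 = 15
Terms of depth exactly 1: N_1 − N_0 = 15 − 3 = 12.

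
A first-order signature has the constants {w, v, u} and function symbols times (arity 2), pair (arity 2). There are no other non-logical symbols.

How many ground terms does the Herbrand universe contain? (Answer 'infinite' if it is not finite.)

The signature has at least one function symbol (times, arity 2) and at least one constant (w).
Iterating times gives infinitely many distinct ground terms: w, times(w, w), times(times(w, w), times(w, w)), ...
So the Herbrand universe is infinite.

infinite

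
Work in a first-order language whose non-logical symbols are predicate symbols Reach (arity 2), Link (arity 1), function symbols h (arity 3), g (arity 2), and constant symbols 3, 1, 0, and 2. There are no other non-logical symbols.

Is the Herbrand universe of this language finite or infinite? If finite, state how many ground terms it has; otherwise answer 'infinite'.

infinite

The signature has at least one function symbol (h, arity 3) and at least one constant (3).
Iterating h gives infinitely many distinct ground terms: 3, h(3, 3, 3), h(h(3, 3, 3), h(3, 3, 3), h(3, 3, 3)), ...
So the Herbrand universe is infinite.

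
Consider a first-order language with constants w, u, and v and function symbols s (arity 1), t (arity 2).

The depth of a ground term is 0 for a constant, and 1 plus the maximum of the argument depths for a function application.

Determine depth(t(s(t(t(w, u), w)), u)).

4

depth(t(w, u)) = 1 + max(0, 0) = 1
depth(t(t(w, u), w)) = 1 + max(1, 0) = 2
depth(s(t(t(w, u), w))) = 1 + depth(t(t(w, u), w)) = 1 + 2 = 3
depth(t(s(t(t(w, u), w)), u)) = 1 + max(3, 0) = 4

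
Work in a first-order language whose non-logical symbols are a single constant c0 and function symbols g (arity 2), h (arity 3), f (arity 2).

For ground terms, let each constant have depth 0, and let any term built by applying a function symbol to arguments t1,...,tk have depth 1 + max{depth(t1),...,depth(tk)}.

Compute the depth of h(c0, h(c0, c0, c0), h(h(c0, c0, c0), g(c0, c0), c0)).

depth(h(c0, c0, c0)) = 1 + max(0, 0, 0) = 1
depth(g(c0, c0)) = 1 + max(0, 0) = 1
depth(h(h(c0, c0, c0), g(c0, c0), c0)) = 1 + max(1, 1, 0) = 2
depth(h(c0, h(c0, c0, c0), h(h(c0, c0, c0), g(c0, c0), c0))) = 1 + max(0, 1, 2) = 3

3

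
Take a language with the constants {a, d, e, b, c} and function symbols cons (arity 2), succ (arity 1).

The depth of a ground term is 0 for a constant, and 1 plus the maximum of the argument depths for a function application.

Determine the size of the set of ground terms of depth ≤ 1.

35

Let N_k count ground terms of depth at most k. Each non-constant term of depth ≤ k is some function symbol applied to depth-≤(k−1) arguments, giving N_k = 5 + N_{k-1}^2 + N_{k-1}.
N_0 = 5
N_1 = 5 + 5^2 + 5 = 35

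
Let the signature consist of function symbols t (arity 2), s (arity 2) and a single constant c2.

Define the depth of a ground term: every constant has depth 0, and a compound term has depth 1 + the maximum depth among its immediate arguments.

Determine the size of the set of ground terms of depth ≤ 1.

If N_k denotes the number of depth-≤k ground terms, the 1 constant gives N_0 = 1, and each function symbol of arity r contributes N_{k-1}^r new terms at level k: N_k = 1 + N_{k-1}^2 + N_{k-1}^2.
N_0 = 1
N_1 = 1 + 1^2 + 1^2 = 3

3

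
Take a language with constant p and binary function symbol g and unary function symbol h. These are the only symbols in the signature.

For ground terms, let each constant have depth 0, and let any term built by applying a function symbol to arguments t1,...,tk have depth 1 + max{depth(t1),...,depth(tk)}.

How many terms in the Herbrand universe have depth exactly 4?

33490

Let N_k = |{terms of depth ≤ k}|. Then N_0 = 1 and N_k = 1 + N_{k-1}^2 + N_{k-1} for k ≥ 1 (one summand per function symbol, arity giving the exponent).
N_0 = 1
N_1 = 1 + 1^2 + 1 = 3
N_2 = 1 + 3^2 + 3 = 13
N_3 = 1 + 13^2 + 13 = 183
N_4 = 1 + 183^2 + 183 = 33673
Terms of depth exactly 4: N_4 − N_3 = 33673 − 183 = 33490.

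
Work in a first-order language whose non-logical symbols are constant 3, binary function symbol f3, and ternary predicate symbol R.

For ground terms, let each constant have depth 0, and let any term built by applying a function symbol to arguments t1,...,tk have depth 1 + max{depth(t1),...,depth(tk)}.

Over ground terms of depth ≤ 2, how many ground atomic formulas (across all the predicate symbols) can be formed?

125

First count ground terms of depth ≤ 2.
If N_k denotes the number of depth-≤k ground terms, the 1 constant gives N_0 = 1, and each function symbol of arity r contributes N_{k-1}^r new terms at level k: N_k = 1 + N_{k-1}^2.
N_0 = 1
N_1 = 1 + 1^2 = 2
N_2 = 1 + 2^2 = 5
Explicitly: 3, f3(3, 3), f3(3, f3(3, 3)), f3(f3(3, 3), 3), f3(f3(3, 3), f3(3, 3)).
So |H| = 5.
A ground atom is a predicate applied to a tuple of terms from H, so the count is the sum over predicates of |H|^arity:
  R: 5^3 = 125
Total ground atoms: 125.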